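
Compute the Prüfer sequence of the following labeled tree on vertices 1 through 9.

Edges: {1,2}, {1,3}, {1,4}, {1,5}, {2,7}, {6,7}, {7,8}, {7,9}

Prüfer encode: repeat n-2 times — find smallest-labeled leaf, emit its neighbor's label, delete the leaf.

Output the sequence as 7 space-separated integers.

Step 1: leaves = {3,4,5,6,8,9}. Remove smallest leaf 3, emit neighbor 1.
Step 2: leaves = {4,5,6,8,9}. Remove smallest leaf 4, emit neighbor 1.
Step 3: leaves = {5,6,8,9}. Remove smallest leaf 5, emit neighbor 1.
Step 4: leaves = {1,6,8,9}. Remove smallest leaf 1, emit neighbor 2.
Step 5: leaves = {2,6,8,9}. Remove smallest leaf 2, emit neighbor 7.
Step 6: leaves = {6,8,9}. Remove smallest leaf 6, emit neighbor 7.
Step 7: leaves = {8,9}. Remove smallest leaf 8, emit neighbor 7.
Done: 2 vertices remain (7, 9). Sequence = [1 1 1 2 7 7 7]

Answer: 1 1 1 2 7 7 7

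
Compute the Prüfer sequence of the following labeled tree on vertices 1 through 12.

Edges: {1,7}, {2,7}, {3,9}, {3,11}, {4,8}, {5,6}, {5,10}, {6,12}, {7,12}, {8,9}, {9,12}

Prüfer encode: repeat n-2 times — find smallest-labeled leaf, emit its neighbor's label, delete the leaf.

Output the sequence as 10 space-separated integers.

Answer: 7 7 8 12 9 5 6 12 3 9

Derivation:
Step 1: leaves = {1,2,4,10,11}. Remove smallest leaf 1, emit neighbor 7.
Step 2: leaves = {2,4,10,11}. Remove smallest leaf 2, emit neighbor 7.
Step 3: leaves = {4,7,10,11}. Remove smallest leaf 4, emit neighbor 8.
Step 4: leaves = {7,8,10,11}. Remove smallest leaf 7, emit neighbor 12.
Step 5: leaves = {8,10,11}. Remove smallest leaf 8, emit neighbor 9.
Step 6: leaves = {10,11}. Remove smallest leaf 10, emit neighbor 5.
Step 7: leaves = {5,11}. Remove smallest leaf 5, emit neighbor 6.
Step 8: leaves = {6,11}. Remove smallest leaf 6, emit neighbor 12.
Step 9: leaves = {11,12}. Remove smallest leaf 11, emit neighbor 3.
Step 10: leaves = {3,12}. Remove smallest leaf 3, emit neighbor 9.
Done: 2 vertices remain (9, 12). Sequence = [7 7 8 12 9 5 6 12 3 9]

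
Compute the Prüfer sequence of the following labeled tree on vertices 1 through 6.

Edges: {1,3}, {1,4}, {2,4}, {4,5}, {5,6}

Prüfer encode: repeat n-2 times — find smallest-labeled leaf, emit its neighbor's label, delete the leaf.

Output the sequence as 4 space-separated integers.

Step 1: leaves = {2,3,6}. Remove smallest leaf 2, emit neighbor 4.
Step 2: leaves = {3,6}. Remove smallest leaf 3, emit neighbor 1.
Step 3: leaves = {1,6}. Remove smallest leaf 1, emit neighbor 4.
Step 4: leaves = {4,6}. Remove smallest leaf 4, emit neighbor 5.
Done: 2 vertices remain (5, 6). Sequence = [4 1 4 5]

Answer: 4 1 4 5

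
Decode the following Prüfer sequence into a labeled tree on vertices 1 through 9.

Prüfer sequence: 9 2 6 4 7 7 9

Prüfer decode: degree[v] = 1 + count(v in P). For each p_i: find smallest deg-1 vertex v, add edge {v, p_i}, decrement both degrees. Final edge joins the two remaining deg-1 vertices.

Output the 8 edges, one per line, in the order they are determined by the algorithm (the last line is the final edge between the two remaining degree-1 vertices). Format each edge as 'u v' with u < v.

Answer: 1 9
2 3
2 6
4 5
4 7
6 7
7 9
8 9

Derivation:
Initial degrees: {1:1, 2:2, 3:1, 4:2, 5:1, 6:2, 7:3, 8:1, 9:3}
Step 1: smallest deg-1 vertex = 1, p_1 = 9. Add edge {1,9}. Now deg[1]=0, deg[9]=2.
Step 2: smallest deg-1 vertex = 3, p_2 = 2. Add edge {2,3}. Now deg[3]=0, deg[2]=1.
Step 3: smallest deg-1 vertex = 2, p_3 = 6. Add edge {2,6}. Now deg[2]=0, deg[6]=1.
Step 4: smallest deg-1 vertex = 5, p_4 = 4. Add edge {4,5}. Now deg[5]=0, deg[4]=1.
Step 5: smallest deg-1 vertex = 4, p_5 = 7. Add edge {4,7}. Now deg[4]=0, deg[7]=2.
Step 6: smallest deg-1 vertex = 6, p_6 = 7. Add edge {6,7}. Now deg[6]=0, deg[7]=1.
Step 7: smallest deg-1 vertex = 7, p_7 = 9. Add edge {7,9}. Now deg[7]=0, deg[9]=1.
Final: two remaining deg-1 vertices are 8, 9. Add edge {8,9}.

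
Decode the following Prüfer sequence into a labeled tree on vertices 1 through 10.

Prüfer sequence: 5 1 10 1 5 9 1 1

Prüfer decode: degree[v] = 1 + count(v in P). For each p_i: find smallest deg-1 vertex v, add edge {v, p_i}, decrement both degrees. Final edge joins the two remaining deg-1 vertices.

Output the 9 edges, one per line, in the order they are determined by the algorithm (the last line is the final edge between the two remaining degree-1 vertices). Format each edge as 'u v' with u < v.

Answer: 2 5
1 3
4 10
1 6
5 7
5 9
1 8
1 9
1 10

Derivation:
Initial degrees: {1:5, 2:1, 3:1, 4:1, 5:3, 6:1, 7:1, 8:1, 9:2, 10:2}
Step 1: smallest deg-1 vertex = 2, p_1 = 5. Add edge {2,5}. Now deg[2]=0, deg[5]=2.
Step 2: smallest deg-1 vertex = 3, p_2 = 1. Add edge {1,3}. Now deg[3]=0, deg[1]=4.
Step 3: smallest deg-1 vertex = 4, p_3 = 10. Add edge {4,10}. Now deg[4]=0, deg[10]=1.
Step 4: smallest deg-1 vertex = 6, p_4 = 1. Add edge {1,6}. Now deg[6]=0, deg[1]=3.
Step 5: smallest deg-1 vertex = 7, p_5 = 5. Add edge {5,7}. Now deg[7]=0, deg[5]=1.
Step 6: smallest deg-1 vertex = 5, p_6 = 9. Add edge {5,9}. Now deg[5]=0, deg[9]=1.
Step 7: smallest deg-1 vertex = 8, p_7 = 1. Add edge {1,8}. Now deg[8]=0, deg[1]=2.
Step 8: smallest deg-1 vertex = 9, p_8 = 1. Add edge {1,9}. Now deg[9]=0, deg[1]=1.
Final: two remaining deg-1 vertices are 1, 10. Add edge {1,10}.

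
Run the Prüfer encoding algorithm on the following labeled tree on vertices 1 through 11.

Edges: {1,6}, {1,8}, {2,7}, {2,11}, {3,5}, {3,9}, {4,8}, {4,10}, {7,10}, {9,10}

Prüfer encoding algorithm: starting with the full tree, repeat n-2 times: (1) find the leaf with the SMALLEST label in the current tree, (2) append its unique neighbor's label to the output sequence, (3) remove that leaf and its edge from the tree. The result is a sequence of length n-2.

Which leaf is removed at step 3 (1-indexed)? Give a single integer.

Answer: 6

Derivation:
Step 1: current leaves = {5,6,11}. Remove leaf 5 (neighbor: 3).
Step 2: current leaves = {3,6,11}. Remove leaf 3 (neighbor: 9).
Step 3: current leaves = {6,9,11}. Remove leaf 6 (neighbor: 1).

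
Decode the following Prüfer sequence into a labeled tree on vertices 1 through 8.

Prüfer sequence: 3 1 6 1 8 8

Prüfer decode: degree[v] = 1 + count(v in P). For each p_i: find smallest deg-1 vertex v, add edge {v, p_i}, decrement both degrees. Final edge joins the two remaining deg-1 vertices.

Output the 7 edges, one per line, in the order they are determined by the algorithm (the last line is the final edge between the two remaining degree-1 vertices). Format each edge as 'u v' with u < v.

Initial degrees: {1:3, 2:1, 3:2, 4:1, 5:1, 6:2, 7:1, 8:3}
Step 1: smallest deg-1 vertex = 2, p_1 = 3. Add edge {2,3}. Now deg[2]=0, deg[3]=1.
Step 2: smallest deg-1 vertex = 3, p_2 = 1. Add edge {1,3}. Now deg[3]=0, deg[1]=2.
Step 3: smallest deg-1 vertex = 4, p_3 = 6. Add edge {4,6}. Now deg[4]=0, deg[6]=1.
Step 4: smallest deg-1 vertex = 5, p_4 = 1. Add edge {1,5}. Now deg[5]=0, deg[1]=1.
Step 5: smallest deg-1 vertex = 1, p_5 = 8. Add edge {1,8}. Now deg[1]=0, deg[8]=2.
Step 6: smallest deg-1 vertex = 6, p_6 = 8. Add edge {6,8}. Now deg[6]=0, deg[8]=1.
Final: two remaining deg-1 vertices are 7, 8. Add edge {7,8}.

Answer: 2 3
1 3
4 6
1 5
1 8
6 8
7 8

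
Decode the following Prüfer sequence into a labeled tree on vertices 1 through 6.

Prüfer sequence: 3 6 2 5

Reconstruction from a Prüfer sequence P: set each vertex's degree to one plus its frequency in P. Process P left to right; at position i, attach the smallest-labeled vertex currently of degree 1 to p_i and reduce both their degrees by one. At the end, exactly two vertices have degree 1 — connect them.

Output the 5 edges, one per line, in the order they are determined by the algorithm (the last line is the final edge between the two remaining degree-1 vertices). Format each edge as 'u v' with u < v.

Answer: 1 3
3 6
2 4
2 5
5 6

Derivation:
Initial degrees: {1:1, 2:2, 3:2, 4:1, 5:2, 6:2}
Step 1: smallest deg-1 vertex = 1, p_1 = 3. Add edge {1,3}. Now deg[1]=0, deg[3]=1.
Step 2: smallest deg-1 vertex = 3, p_2 = 6. Add edge {3,6}. Now deg[3]=0, deg[6]=1.
Step 3: smallest deg-1 vertex = 4, p_3 = 2. Add edge {2,4}. Now deg[4]=0, deg[2]=1.
Step 4: smallest deg-1 vertex = 2, p_4 = 5. Add edge {2,5}. Now deg[2]=0, deg[5]=1.
Final: two remaining deg-1 vertices are 5, 6. Add edge {5,6}.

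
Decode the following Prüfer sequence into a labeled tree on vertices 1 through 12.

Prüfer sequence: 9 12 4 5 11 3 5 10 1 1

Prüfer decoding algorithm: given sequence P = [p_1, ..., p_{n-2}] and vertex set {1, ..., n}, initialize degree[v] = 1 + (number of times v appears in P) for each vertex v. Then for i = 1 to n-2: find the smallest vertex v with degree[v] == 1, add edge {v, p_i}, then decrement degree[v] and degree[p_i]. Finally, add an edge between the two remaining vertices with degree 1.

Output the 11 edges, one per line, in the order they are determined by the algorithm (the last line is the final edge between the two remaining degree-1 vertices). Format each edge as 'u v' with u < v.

Answer: 2 9
6 12
4 7
4 5
8 11
3 9
3 5
5 10
1 10
1 11
1 12

Derivation:
Initial degrees: {1:3, 2:1, 3:2, 4:2, 5:3, 6:1, 7:1, 8:1, 9:2, 10:2, 11:2, 12:2}
Step 1: smallest deg-1 vertex = 2, p_1 = 9. Add edge {2,9}. Now deg[2]=0, deg[9]=1.
Step 2: smallest deg-1 vertex = 6, p_2 = 12. Add edge {6,12}. Now deg[6]=0, deg[12]=1.
Step 3: smallest deg-1 vertex = 7, p_3 = 4. Add edge {4,7}. Now deg[7]=0, deg[4]=1.
Step 4: smallest deg-1 vertex = 4, p_4 = 5. Add edge {4,5}. Now deg[4]=0, deg[5]=2.
Step 5: smallest deg-1 vertex = 8, p_5 = 11. Add edge {8,11}. Now deg[8]=0, deg[11]=1.
Step 6: smallest deg-1 vertex = 9, p_6 = 3. Add edge {3,9}. Now deg[9]=0, deg[3]=1.
Step 7: smallest deg-1 vertex = 3, p_7 = 5. Add edge {3,5}. Now deg[3]=0, deg[5]=1.
Step 8: smallest deg-1 vertex = 5, p_8 = 10. Add edge {5,10}. Now deg[5]=0, deg[10]=1.
Step 9: smallest deg-1 vertex = 10, p_9 = 1. Add edge {1,10}. Now deg[10]=0, deg[1]=2.
Step 10: smallest deg-1 vertex = 11, p_10 = 1. Add edge {1,11}. Now deg[11]=0, deg[1]=1.
Final: two remaining deg-1 vertices are 1, 12. Add edge {1,12}.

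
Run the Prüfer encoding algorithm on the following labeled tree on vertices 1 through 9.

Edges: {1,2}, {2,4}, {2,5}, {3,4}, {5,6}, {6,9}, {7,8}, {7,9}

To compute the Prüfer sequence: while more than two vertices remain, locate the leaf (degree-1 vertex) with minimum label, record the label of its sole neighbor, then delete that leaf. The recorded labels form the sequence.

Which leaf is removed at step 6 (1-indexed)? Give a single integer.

Answer: 6

Derivation:
Step 1: current leaves = {1,3,8}. Remove leaf 1 (neighbor: 2).
Step 2: current leaves = {3,8}. Remove leaf 3 (neighbor: 4).
Step 3: current leaves = {4,8}. Remove leaf 4 (neighbor: 2).
Step 4: current leaves = {2,8}. Remove leaf 2 (neighbor: 5).
Step 5: current leaves = {5,8}. Remove leaf 5 (neighbor: 6).
Step 6: current leaves = {6,8}. Remove leaf 6 (neighbor: 9).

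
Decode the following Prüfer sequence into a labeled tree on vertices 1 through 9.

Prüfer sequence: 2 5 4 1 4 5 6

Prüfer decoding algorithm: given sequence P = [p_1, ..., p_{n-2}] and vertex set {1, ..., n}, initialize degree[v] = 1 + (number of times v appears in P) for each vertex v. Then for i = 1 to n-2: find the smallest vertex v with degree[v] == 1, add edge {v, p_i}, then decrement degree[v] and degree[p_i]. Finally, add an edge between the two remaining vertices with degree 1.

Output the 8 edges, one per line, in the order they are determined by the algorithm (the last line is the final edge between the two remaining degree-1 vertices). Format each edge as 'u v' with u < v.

Answer: 2 3
2 5
4 7
1 8
1 4
4 5
5 6
6 9

Derivation:
Initial degrees: {1:2, 2:2, 3:1, 4:3, 5:3, 6:2, 7:1, 8:1, 9:1}
Step 1: smallest deg-1 vertex = 3, p_1 = 2. Add edge {2,3}. Now deg[3]=0, deg[2]=1.
Step 2: smallest deg-1 vertex = 2, p_2 = 5. Add edge {2,5}. Now deg[2]=0, deg[5]=2.
Step 3: smallest deg-1 vertex = 7, p_3 = 4. Add edge {4,7}. Now deg[7]=0, deg[4]=2.
Step 4: smallest deg-1 vertex = 8, p_4 = 1. Add edge {1,8}. Now deg[8]=0, deg[1]=1.
Step 5: smallest deg-1 vertex = 1, p_5 = 4. Add edge {1,4}. Now deg[1]=0, deg[4]=1.
Step 6: smallest deg-1 vertex = 4, p_6 = 5. Add edge {4,5}. Now deg[4]=0, deg[5]=1.
Step 7: smallest deg-1 vertex = 5, p_7 = 6. Add edge {5,6}. Now deg[5]=0, deg[6]=1.
Final: two remaining deg-1 vertices are 6, 9. Add edge {6,9}.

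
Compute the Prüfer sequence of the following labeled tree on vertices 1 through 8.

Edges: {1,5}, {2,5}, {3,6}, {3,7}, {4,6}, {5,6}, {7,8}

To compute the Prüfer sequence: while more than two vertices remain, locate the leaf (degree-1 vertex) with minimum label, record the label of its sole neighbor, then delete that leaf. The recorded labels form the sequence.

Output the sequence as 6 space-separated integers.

Step 1: leaves = {1,2,4,8}. Remove smallest leaf 1, emit neighbor 5.
Step 2: leaves = {2,4,8}. Remove smallest leaf 2, emit neighbor 5.
Step 3: leaves = {4,5,8}. Remove smallest leaf 4, emit neighbor 6.
Step 4: leaves = {5,8}. Remove smallest leaf 5, emit neighbor 6.
Step 5: leaves = {6,8}. Remove smallest leaf 6, emit neighbor 3.
Step 6: leaves = {3,8}. Remove smallest leaf 3, emit neighbor 7.
Done: 2 vertices remain (7, 8). Sequence = [5 5 6 6 3 7]

Answer: 5 5 6 6 3 7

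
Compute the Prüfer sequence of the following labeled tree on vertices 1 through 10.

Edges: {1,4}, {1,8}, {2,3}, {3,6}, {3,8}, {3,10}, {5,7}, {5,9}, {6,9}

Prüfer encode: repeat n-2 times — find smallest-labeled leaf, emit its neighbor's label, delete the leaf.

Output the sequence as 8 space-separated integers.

Step 1: leaves = {2,4,7,10}. Remove smallest leaf 2, emit neighbor 3.
Step 2: leaves = {4,7,10}. Remove smallest leaf 4, emit neighbor 1.
Step 3: leaves = {1,7,10}. Remove smallest leaf 1, emit neighbor 8.
Step 4: leaves = {7,8,10}. Remove smallest leaf 7, emit neighbor 5.
Step 5: leaves = {5,8,10}. Remove smallest leaf 5, emit neighbor 9.
Step 6: leaves = {8,9,10}. Remove smallest leaf 8, emit neighbor 3.
Step 7: leaves = {9,10}. Remove smallest leaf 9, emit neighbor 6.
Step 8: leaves = {6,10}. Remove smallest leaf 6, emit neighbor 3.
Done: 2 vertices remain (3, 10). Sequence = [3 1 8 5 9 3 6 3]

Answer: 3 1 8 5 9 3 6 3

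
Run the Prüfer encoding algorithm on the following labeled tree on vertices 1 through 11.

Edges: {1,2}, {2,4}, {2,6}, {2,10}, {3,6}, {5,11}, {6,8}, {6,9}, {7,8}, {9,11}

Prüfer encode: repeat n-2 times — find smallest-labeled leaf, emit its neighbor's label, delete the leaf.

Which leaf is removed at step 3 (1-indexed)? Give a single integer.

Step 1: current leaves = {1,3,4,5,7,10}. Remove leaf 1 (neighbor: 2).
Step 2: current leaves = {3,4,5,7,10}. Remove leaf 3 (neighbor: 6).
Step 3: current leaves = {4,5,7,10}. Remove leaf 4 (neighbor: 2).

Answer: 4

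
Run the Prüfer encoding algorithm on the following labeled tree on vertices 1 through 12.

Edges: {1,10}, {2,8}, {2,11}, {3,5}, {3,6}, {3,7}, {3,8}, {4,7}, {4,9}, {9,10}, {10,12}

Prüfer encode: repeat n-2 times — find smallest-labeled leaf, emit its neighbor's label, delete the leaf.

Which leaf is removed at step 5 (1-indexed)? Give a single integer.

Step 1: current leaves = {1,5,6,11,12}. Remove leaf 1 (neighbor: 10).
Step 2: current leaves = {5,6,11,12}. Remove leaf 5 (neighbor: 3).
Step 3: current leaves = {6,11,12}. Remove leaf 6 (neighbor: 3).
Step 4: current leaves = {11,12}. Remove leaf 11 (neighbor: 2).
Step 5: current leaves = {2,12}. Remove leaf 2 (neighbor: 8).

Answer: 2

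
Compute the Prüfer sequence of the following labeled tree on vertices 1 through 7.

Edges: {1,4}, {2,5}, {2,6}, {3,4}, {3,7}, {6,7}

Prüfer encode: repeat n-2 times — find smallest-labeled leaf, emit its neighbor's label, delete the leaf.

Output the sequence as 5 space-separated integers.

Step 1: leaves = {1,5}. Remove smallest leaf 1, emit neighbor 4.
Step 2: leaves = {4,5}. Remove smallest leaf 4, emit neighbor 3.
Step 3: leaves = {3,5}. Remove smallest leaf 3, emit neighbor 7.
Step 4: leaves = {5,7}. Remove smallest leaf 5, emit neighbor 2.
Step 5: leaves = {2,7}. Remove smallest leaf 2, emit neighbor 6.
Done: 2 vertices remain (6, 7). Sequence = [4 3 7 2 6]

Answer: 4 3 7 2 6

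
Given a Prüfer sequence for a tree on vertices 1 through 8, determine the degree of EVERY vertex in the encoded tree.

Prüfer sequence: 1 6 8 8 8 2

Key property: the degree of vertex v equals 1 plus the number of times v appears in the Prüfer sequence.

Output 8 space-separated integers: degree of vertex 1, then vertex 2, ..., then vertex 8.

p_1 = 1: count[1] becomes 1
p_2 = 6: count[6] becomes 1
p_3 = 8: count[8] becomes 1
p_4 = 8: count[8] becomes 2
p_5 = 8: count[8] becomes 3
p_6 = 2: count[2] becomes 1
Degrees (1 + count): deg[1]=1+1=2, deg[2]=1+1=2, deg[3]=1+0=1, deg[4]=1+0=1, deg[5]=1+0=1, deg[6]=1+1=2, deg[7]=1+0=1, deg[8]=1+3=4

Answer: 2 2 1 1 1 2 1 4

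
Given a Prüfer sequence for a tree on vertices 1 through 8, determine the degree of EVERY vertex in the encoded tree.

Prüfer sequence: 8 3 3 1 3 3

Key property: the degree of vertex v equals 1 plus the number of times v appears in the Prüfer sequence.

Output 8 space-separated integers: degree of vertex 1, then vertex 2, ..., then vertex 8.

Answer: 2 1 5 1 1 1 1 2

Derivation:
p_1 = 8: count[8] becomes 1
p_2 = 3: count[3] becomes 1
p_3 = 3: count[3] becomes 2
p_4 = 1: count[1] becomes 1
p_5 = 3: count[3] becomes 3
p_6 = 3: count[3] becomes 4
Degrees (1 + count): deg[1]=1+1=2, deg[2]=1+0=1, deg[3]=1+4=5, deg[4]=1+0=1, deg[5]=1+0=1, deg[6]=1+0=1, deg[7]=1+0=1, deg[8]=1+1=2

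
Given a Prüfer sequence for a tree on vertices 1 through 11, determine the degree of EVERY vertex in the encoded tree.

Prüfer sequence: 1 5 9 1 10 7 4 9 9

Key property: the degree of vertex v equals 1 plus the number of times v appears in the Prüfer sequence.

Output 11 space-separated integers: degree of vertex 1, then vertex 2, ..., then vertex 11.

Answer: 3 1 1 2 2 1 2 1 4 2 1

Derivation:
p_1 = 1: count[1] becomes 1
p_2 = 5: count[5] becomes 1
p_3 = 9: count[9] becomes 1
p_4 = 1: count[1] becomes 2
p_5 = 10: count[10] becomes 1
p_6 = 7: count[7] becomes 1
p_7 = 4: count[4] becomes 1
p_8 = 9: count[9] becomes 2
p_9 = 9: count[9] becomes 3
Degrees (1 + count): deg[1]=1+2=3, deg[2]=1+0=1, deg[3]=1+0=1, deg[4]=1+1=2, deg[5]=1+1=2, deg[6]=1+0=1, deg[7]=1+1=2, deg[8]=1+0=1, deg[9]=1+3=4, deg[10]=1+1=2, deg[11]=1+0=1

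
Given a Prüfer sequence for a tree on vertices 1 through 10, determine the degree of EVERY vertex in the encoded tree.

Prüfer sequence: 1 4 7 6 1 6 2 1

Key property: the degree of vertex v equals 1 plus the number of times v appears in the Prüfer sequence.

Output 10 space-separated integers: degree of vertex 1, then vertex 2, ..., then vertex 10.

p_1 = 1: count[1] becomes 1
p_2 = 4: count[4] becomes 1
p_3 = 7: count[7] becomes 1
p_4 = 6: count[6] becomes 1
p_5 = 1: count[1] becomes 2
p_6 = 6: count[6] becomes 2
p_7 = 2: count[2] becomes 1
p_8 = 1: count[1] becomes 3
Degrees (1 + count): deg[1]=1+3=4, deg[2]=1+1=2, deg[3]=1+0=1, deg[4]=1+1=2, deg[5]=1+0=1, deg[6]=1+2=3, deg[7]=1+1=2, deg[8]=1+0=1, deg[9]=1+0=1, deg[10]=1+0=1

Answer: 4 2 1 2 1 3 2 1 1 1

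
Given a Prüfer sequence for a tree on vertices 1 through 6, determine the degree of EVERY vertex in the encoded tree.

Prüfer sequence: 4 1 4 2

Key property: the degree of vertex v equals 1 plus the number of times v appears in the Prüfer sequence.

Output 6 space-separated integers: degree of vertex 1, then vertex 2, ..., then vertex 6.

p_1 = 4: count[4] becomes 1
p_2 = 1: count[1] becomes 1
p_3 = 4: count[4] becomes 2
p_4 = 2: count[2] becomes 1
Degrees (1 + count): deg[1]=1+1=2, deg[2]=1+1=2, deg[3]=1+0=1, deg[4]=1+2=3, deg[5]=1+0=1, deg[6]=1+0=1

Answer: 2 2 1 3 1 1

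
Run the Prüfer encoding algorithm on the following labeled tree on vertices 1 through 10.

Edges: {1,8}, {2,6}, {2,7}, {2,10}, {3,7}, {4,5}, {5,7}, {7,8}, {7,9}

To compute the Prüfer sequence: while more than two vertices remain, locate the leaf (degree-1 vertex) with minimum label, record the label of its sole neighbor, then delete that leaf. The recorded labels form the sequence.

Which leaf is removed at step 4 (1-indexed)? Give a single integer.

Answer: 5

Derivation:
Step 1: current leaves = {1,3,4,6,9,10}. Remove leaf 1 (neighbor: 8).
Step 2: current leaves = {3,4,6,8,9,10}. Remove leaf 3 (neighbor: 7).
Step 3: current leaves = {4,6,8,9,10}. Remove leaf 4 (neighbor: 5).
Step 4: current leaves = {5,6,8,9,10}. Remove leaf 5 (neighbor: 7).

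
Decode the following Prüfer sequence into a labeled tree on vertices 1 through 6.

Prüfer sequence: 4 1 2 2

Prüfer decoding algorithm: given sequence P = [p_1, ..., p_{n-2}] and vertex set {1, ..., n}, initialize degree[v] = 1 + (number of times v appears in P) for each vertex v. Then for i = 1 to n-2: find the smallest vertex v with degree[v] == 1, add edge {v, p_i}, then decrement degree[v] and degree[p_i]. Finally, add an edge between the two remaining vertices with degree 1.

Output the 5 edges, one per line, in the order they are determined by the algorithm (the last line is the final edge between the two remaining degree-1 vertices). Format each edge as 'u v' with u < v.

Initial degrees: {1:2, 2:3, 3:1, 4:2, 5:1, 6:1}
Step 1: smallest deg-1 vertex = 3, p_1 = 4. Add edge {3,4}. Now deg[3]=0, deg[4]=1.
Step 2: smallest deg-1 vertex = 4, p_2 = 1. Add edge {1,4}. Now deg[4]=0, deg[1]=1.
Step 3: smallest deg-1 vertex = 1, p_3 = 2. Add edge {1,2}. Now deg[1]=0, deg[2]=2.
Step 4: smallest deg-1 vertex = 5, p_4 = 2. Add edge {2,5}. Now deg[5]=0, deg[2]=1.
Final: two remaining deg-1 vertices are 2, 6. Add edge {2,6}.

Answer: 3 4
1 4
1 2
2 5
2 6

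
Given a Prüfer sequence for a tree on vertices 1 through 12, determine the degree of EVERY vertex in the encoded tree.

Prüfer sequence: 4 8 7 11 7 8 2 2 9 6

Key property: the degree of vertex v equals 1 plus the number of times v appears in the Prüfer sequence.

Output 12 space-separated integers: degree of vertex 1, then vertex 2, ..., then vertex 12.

Answer: 1 3 1 2 1 2 3 3 2 1 2 1

Derivation:
p_1 = 4: count[4] becomes 1
p_2 = 8: count[8] becomes 1
p_3 = 7: count[7] becomes 1
p_4 = 11: count[11] becomes 1
p_5 = 7: count[7] becomes 2
p_6 = 8: count[8] becomes 2
p_7 = 2: count[2] becomes 1
p_8 = 2: count[2] becomes 2
p_9 = 9: count[9] becomes 1
p_10 = 6: count[6] becomes 1
Degrees (1 + count): deg[1]=1+0=1, deg[2]=1+2=3, deg[3]=1+0=1, deg[4]=1+1=2, deg[5]=1+0=1, deg[6]=1+1=2, deg[7]=1+2=3, deg[8]=1+2=3, deg[9]=1+1=2, deg[10]=1+0=1, deg[11]=1+1=2, deg[12]=1+0=1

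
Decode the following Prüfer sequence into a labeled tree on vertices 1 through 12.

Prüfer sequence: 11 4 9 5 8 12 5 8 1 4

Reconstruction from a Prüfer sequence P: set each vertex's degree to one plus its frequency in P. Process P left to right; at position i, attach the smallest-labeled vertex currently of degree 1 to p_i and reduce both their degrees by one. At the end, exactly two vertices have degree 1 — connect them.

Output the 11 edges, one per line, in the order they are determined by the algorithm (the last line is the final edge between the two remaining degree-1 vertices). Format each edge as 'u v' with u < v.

Answer: 2 11
3 4
6 9
5 7
8 9
10 12
5 11
5 8
1 8
1 4
4 12

Derivation:
Initial degrees: {1:2, 2:1, 3:1, 4:3, 5:3, 6:1, 7:1, 8:3, 9:2, 10:1, 11:2, 12:2}
Step 1: smallest deg-1 vertex = 2, p_1 = 11. Add edge {2,11}. Now deg[2]=0, deg[11]=1.
Step 2: smallest deg-1 vertex = 3, p_2 = 4. Add edge {3,4}. Now deg[3]=0, deg[4]=2.
Step 3: smallest deg-1 vertex = 6, p_3 = 9. Add edge {6,9}. Now deg[6]=0, deg[9]=1.
Step 4: smallest deg-1 vertex = 7, p_4 = 5. Add edge {5,7}. Now deg[7]=0, deg[5]=2.
Step 5: smallest deg-1 vertex = 9, p_5 = 8. Add edge {8,9}. Now deg[9]=0, deg[8]=2.
Step 6: smallest deg-1 vertex = 10, p_6 = 12. Add edge {10,12}. Now deg[10]=0, deg[12]=1.
Step 7: smallest deg-1 vertex = 11, p_7 = 5. Add edge {5,11}. Now deg[11]=0, deg[5]=1.
Step 8: smallest deg-1 vertex = 5, p_8 = 8. Add edge {5,8}. Now deg[5]=0, deg[8]=1.
Step 9: smallest deg-1 vertex = 8, p_9 = 1. Add edge {1,8}. Now deg[8]=0, deg[1]=1.
Step 10: smallest deg-1 vertex = 1, p_10 = 4. Add edge {1,4}. Now deg[1]=0, deg[4]=1.
Final: two remaining deg-1 vertices are 4, 12. Add edge {4,12}.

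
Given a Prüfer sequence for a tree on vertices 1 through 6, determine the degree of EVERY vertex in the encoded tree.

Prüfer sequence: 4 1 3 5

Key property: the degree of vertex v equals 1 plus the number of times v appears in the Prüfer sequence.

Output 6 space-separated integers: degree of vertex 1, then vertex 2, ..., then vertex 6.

Answer: 2 1 2 2 2 1

Derivation:
p_1 = 4: count[4] becomes 1
p_2 = 1: count[1] becomes 1
p_3 = 3: count[3] becomes 1
p_4 = 5: count[5] becomes 1
Degrees (1 + count): deg[1]=1+1=2, deg[2]=1+0=1, deg[3]=1+1=2, deg[4]=1+1=2, deg[5]=1+1=2, deg[6]=1+0=1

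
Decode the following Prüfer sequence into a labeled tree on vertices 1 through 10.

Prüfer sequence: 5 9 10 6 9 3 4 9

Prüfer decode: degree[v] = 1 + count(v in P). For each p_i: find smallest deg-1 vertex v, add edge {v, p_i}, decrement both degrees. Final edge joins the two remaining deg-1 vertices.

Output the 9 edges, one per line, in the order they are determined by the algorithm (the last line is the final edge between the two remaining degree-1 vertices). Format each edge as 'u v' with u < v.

Initial degrees: {1:1, 2:1, 3:2, 4:2, 5:2, 6:2, 7:1, 8:1, 9:4, 10:2}
Step 1: smallest deg-1 vertex = 1, p_1 = 5. Add edge {1,5}. Now deg[1]=0, deg[5]=1.
Step 2: smallest deg-1 vertex = 2, p_2 = 9. Add edge {2,9}. Now deg[2]=0, deg[9]=3.
Step 3: smallest deg-1 vertex = 5, p_3 = 10. Add edge {5,10}. Now deg[5]=0, deg[10]=1.
Step 4: smallest deg-1 vertex = 7, p_4 = 6. Add edge {6,7}. Now deg[7]=0, deg[6]=1.
Step 5: smallest deg-1 vertex = 6, p_5 = 9. Add edge {6,9}. Now deg[6]=0, deg[9]=2.
Step 6: smallest deg-1 vertex = 8, p_6 = 3. Add edge {3,8}. Now deg[8]=0, deg[3]=1.
Step 7: smallest deg-1 vertex = 3, p_7 = 4. Add edge {3,4}. Now deg[3]=0, deg[4]=1.
Step 8: smallest deg-1 vertex = 4, p_8 = 9. Add edge {4,9}. Now deg[4]=0, deg[9]=1.
Final: two remaining deg-1 vertices are 9, 10. Add edge {9,10}.

Answer: 1 5
2 9
5 10
6 7
6 9
3 8
3 4
4 9
9 10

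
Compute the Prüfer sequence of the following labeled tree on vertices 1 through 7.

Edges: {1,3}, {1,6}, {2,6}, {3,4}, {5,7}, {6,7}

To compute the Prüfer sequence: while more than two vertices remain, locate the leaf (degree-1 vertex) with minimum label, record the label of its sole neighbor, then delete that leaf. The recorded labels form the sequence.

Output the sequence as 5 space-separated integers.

Step 1: leaves = {2,4,5}. Remove smallest leaf 2, emit neighbor 6.
Step 2: leaves = {4,5}. Remove smallest leaf 4, emit neighbor 3.
Step 3: leaves = {3,5}. Remove smallest leaf 3, emit neighbor 1.
Step 4: leaves = {1,5}. Remove smallest leaf 1, emit neighbor 6.
Step 5: leaves = {5,6}. Remove smallest leaf 5, emit neighbor 7.
Done: 2 vertices remain (6, 7). Sequence = [6 3 1 6 7]

Answer: 6 3 1 6 7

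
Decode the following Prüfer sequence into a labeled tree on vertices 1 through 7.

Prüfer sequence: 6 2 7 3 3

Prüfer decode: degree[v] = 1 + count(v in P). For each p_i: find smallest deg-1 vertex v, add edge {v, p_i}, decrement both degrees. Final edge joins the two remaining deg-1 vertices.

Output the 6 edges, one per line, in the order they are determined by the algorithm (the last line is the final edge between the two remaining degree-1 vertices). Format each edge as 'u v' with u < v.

Initial degrees: {1:1, 2:2, 3:3, 4:1, 5:1, 6:2, 7:2}
Step 1: smallest deg-1 vertex = 1, p_1 = 6. Add edge {1,6}. Now deg[1]=0, deg[6]=1.
Step 2: smallest deg-1 vertex = 4, p_2 = 2. Add edge {2,4}. Now deg[4]=0, deg[2]=1.
Step 3: smallest deg-1 vertex = 2, p_3 = 7. Add edge {2,7}. Now deg[2]=0, deg[7]=1.
Step 4: smallest deg-1 vertex = 5, p_4 = 3. Add edge {3,5}. Now deg[5]=0, deg[3]=2.
Step 5: smallest deg-1 vertex = 6, p_5 = 3. Add edge {3,6}. Now deg[6]=0, deg[3]=1.
Final: two remaining deg-1 vertices are 3, 7. Add edge {3,7}.

Answer: 1 6
2 4
2 7
3 5
3 6
3 7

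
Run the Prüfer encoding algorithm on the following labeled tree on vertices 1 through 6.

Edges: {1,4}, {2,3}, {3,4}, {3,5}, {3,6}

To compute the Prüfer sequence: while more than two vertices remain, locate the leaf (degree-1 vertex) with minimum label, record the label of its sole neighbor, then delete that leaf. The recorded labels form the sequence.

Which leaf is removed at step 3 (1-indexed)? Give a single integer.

Step 1: current leaves = {1,2,5,6}. Remove leaf 1 (neighbor: 4).
Step 2: current leaves = {2,4,5,6}. Remove leaf 2 (neighbor: 3).
Step 3: current leaves = {4,5,6}. Remove leaf 4 (neighbor: 3).

Answer: 4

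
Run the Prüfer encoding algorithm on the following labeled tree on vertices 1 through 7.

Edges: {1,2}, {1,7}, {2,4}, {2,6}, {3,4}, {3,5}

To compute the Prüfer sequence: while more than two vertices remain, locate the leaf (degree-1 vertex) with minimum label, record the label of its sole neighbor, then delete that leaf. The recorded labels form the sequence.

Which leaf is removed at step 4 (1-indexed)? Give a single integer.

Step 1: current leaves = {5,6,7}. Remove leaf 5 (neighbor: 3).
Step 2: current leaves = {3,6,7}. Remove leaf 3 (neighbor: 4).
Step 3: current leaves = {4,6,7}. Remove leaf 4 (neighbor: 2).
Step 4: current leaves = {6,7}. Remove leaf 6 (neighbor: 2).

Answer: 6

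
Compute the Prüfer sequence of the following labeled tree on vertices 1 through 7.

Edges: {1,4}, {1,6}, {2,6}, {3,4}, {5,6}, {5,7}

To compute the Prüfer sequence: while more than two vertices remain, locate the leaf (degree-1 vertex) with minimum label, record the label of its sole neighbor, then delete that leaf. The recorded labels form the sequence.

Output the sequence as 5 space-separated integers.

Step 1: leaves = {2,3,7}. Remove smallest leaf 2, emit neighbor 6.
Step 2: leaves = {3,7}. Remove smallest leaf 3, emit neighbor 4.
Step 3: leaves = {4,7}. Remove smallest leaf 4, emit neighbor 1.
Step 4: leaves = {1,7}. Remove smallest leaf 1, emit neighbor 6.
Step 5: leaves = {6,7}. Remove smallest leaf 6, emit neighbor 5.
Done: 2 vertices remain (5, 7). Sequence = [6 4 1 6 5]

Answer: 6 4 1 6 5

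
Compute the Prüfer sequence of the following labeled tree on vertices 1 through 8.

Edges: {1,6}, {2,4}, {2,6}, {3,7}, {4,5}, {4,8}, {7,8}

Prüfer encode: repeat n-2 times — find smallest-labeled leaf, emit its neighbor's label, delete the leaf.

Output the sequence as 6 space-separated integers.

Answer: 6 7 4 2 4 8

Derivation:
Step 1: leaves = {1,3,5}. Remove smallest leaf 1, emit neighbor 6.
Step 2: leaves = {3,5,6}. Remove smallest leaf 3, emit neighbor 7.
Step 3: leaves = {5,6,7}. Remove smallest leaf 5, emit neighbor 4.
Step 4: leaves = {6,7}. Remove smallest leaf 6, emit neighbor 2.
Step 5: leaves = {2,7}. Remove smallest leaf 2, emit neighbor 4.
Step 6: leaves = {4,7}. Remove smallest leaf 4, emit neighbor 8.
Done: 2 vertices remain (7, 8). Sequence = [6 7 4 2 4 8]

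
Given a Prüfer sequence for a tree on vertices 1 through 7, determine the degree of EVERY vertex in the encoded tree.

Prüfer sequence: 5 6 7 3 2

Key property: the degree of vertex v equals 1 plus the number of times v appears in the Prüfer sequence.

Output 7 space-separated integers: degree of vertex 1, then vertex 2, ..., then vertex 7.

Answer: 1 2 2 1 2 2 2

Derivation:
p_1 = 5: count[5] becomes 1
p_2 = 6: count[6] becomes 1
p_3 = 7: count[7] becomes 1
p_4 = 3: count[3] becomes 1
p_5 = 2: count[2] becomes 1
Degrees (1 + count): deg[1]=1+0=1, deg[2]=1+1=2, deg[3]=1+1=2, deg[4]=1+0=1, deg[5]=1+1=2, deg[6]=1+1=2, deg[7]=1+1=2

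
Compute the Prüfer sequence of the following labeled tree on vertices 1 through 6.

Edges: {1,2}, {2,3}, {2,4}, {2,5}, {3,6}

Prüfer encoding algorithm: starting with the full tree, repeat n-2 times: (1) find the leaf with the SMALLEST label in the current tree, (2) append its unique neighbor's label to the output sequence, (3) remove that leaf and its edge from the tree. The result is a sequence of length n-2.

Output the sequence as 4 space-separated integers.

Step 1: leaves = {1,4,5,6}. Remove smallest leaf 1, emit neighbor 2.
Step 2: leaves = {4,5,6}. Remove smallest leaf 4, emit neighbor 2.
Step 3: leaves = {5,6}. Remove smallest leaf 5, emit neighbor 2.
Step 4: leaves = {2,6}. Remove smallest leaf 2, emit neighbor 3.
Done: 2 vertices remain (3, 6). Sequence = [2 2 2 3]

Answer: 2 2 2 3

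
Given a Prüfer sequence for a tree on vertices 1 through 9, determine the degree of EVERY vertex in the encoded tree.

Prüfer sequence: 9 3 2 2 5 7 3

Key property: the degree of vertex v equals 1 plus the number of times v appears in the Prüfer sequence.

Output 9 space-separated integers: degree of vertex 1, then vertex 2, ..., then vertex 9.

Answer: 1 3 3 1 2 1 2 1 2

Derivation:
p_1 = 9: count[9] becomes 1
p_2 = 3: count[3] becomes 1
p_3 = 2: count[2] becomes 1
p_4 = 2: count[2] becomes 2
p_5 = 5: count[5] becomes 1
p_6 = 7: count[7] becomes 1
p_7 = 3: count[3] becomes 2
Degrees (1 + count): deg[1]=1+0=1, deg[2]=1+2=3, deg[3]=1+2=3, deg[4]=1+0=1, deg[5]=1+1=2, deg[6]=1+0=1, deg[7]=1+1=2, deg[8]=1+0=1, deg[9]=1+1=2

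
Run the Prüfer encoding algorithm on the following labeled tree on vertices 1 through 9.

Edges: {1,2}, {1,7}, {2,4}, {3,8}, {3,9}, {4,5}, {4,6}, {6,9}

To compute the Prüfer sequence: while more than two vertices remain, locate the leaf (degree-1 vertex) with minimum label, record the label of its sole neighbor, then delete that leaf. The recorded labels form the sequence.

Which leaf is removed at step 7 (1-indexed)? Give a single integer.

Step 1: current leaves = {5,7,8}. Remove leaf 5 (neighbor: 4).
Step 2: current leaves = {7,8}. Remove leaf 7 (neighbor: 1).
Step 3: current leaves = {1,8}. Remove leaf 1 (neighbor: 2).
Step 4: current leaves = {2,8}. Remove leaf 2 (neighbor: 4).
Step 5: current leaves = {4,8}. Remove leaf 4 (neighbor: 6).
Step 6: current leaves = {6,8}. Remove leaf 6 (neighbor: 9).
Step 7: current leaves = {8,9}. Remove leaf 8 (neighbor: 3).

Answer: 8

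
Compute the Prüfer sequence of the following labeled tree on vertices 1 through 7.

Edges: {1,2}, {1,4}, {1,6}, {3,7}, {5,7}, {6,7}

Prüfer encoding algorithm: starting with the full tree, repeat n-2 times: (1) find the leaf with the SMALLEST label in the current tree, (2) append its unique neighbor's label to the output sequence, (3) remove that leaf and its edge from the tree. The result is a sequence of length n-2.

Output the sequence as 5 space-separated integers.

Step 1: leaves = {2,3,4,5}. Remove smallest leaf 2, emit neighbor 1.
Step 2: leaves = {3,4,5}. Remove smallest leaf 3, emit neighbor 7.
Step 3: leaves = {4,5}. Remove smallest leaf 4, emit neighbor 1.
Step 4: leaves = {1,5}. Remove smallest leaf 1, emit neighbor 6.
Step 5: leaves = {5,6}. Remove smallest leaf 5, emit neighbor 7.
Done: 2 vertices remain (6, 7). Sequence = [1 7 1 6 7]

Answer: 1 7 1 6 7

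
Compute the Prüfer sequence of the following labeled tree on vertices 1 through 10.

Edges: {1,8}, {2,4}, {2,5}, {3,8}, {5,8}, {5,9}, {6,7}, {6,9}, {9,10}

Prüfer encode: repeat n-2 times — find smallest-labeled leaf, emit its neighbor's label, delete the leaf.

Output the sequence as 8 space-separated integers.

Answer: 8 8 2 5 6 9 5 9

Derivation:
Step 1: leaves = {1,3,4,7,10}. Remove smallest leaf 1, emit neighbor 8.
Step 2: leaves = {3,4,7,10}. Remove smallest leaf 3, emit neighbor 8.
Step 3: leaves = {4,7,8,10}. Remove smallest leaf 4, emit neighbor 2.
Step 4: leaves = {2,7,8,10}. Remove smallest leaf 2, emit neighbor 5.
Step 5: leaves = {7,8,10}. Remove smallest leaf 7, emit neighbor 6.
Step 6: leaves = {6,8,10}. Remove smallest leaf 6, emit neighbor 9.
Step 7: leaves = {8,10}. Remove smallest leaf 8, emit neighbor 5.
Step 8: leaves = {5,10}. Remove smallest leaf 5, emit neighbor 9.
Done: 2 vertices remain (9, 10). Sequence = [8 8 2 5 6 9 5 9]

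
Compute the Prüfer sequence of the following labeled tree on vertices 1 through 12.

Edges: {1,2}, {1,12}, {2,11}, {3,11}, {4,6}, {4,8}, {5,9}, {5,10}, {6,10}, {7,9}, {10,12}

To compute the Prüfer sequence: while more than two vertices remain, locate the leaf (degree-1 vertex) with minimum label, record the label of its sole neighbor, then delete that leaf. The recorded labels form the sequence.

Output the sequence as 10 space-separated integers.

Answer: 11 9 4 6 10 5 10 12 2 1

Derivation:
Step 1: leaves = {3,7,8}. Remove smallest leaf 3, emit neighbor 11.
Step 2: leaves = {7,8,11}. Remove smallest leaf 7, emit neighbor 9.
Step 3: leaves = {8,9,11}. Remove smallest leaf 8, emit neighbor 4.
Step 4: leaves = {4,9,11}. Remove smallest leaf 4, emit neighbor 6.
Step 5: leaves = {6,9,11}. Remove smallest leaf 6, emit neighbor 10.
Step 6: leaves = {9,11}. Remove smallest leaf 9, emit neighbor 5.
Step 7: leaves = {5,11}. Remove smallest leaf 5, emit neighbor 10.
Step 8: leaves = {10,11}. Remove smallest leaf 10, emit neighbor 12.
Step 9: leaves = {11,12}. Remove smallest leaf 11, emit neighbor 2.
Step 10: leaves = {2,12}. Remove smallest leaf 2, emit neighbor 1.
Done: 2 vertices remain (1, 12). Sequence = [11 9 4 6 10 5 10 12 2 1]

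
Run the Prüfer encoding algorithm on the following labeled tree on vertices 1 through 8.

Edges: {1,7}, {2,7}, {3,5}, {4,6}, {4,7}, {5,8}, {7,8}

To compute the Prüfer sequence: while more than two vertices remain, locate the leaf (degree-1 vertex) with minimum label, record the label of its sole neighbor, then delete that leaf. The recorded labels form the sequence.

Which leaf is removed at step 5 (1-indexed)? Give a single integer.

Step 1: current leaves = {1,2,3,6}. Remove leaf 1 (neighbor: 7).
Step 2: current leaves = {2,3,6}. Remove leaf 2 (neighbor: 7).
Step 3: current leaves = {3,6}. Remove leaf 3 (neighbor: 5).
Step 4: current leaves = {5,6}. Remove leaf 5 (neighbor: 8).
Step 5: current leaves = {6,8}. Remove leaf 6 (neighbor: 4).

Answer: 6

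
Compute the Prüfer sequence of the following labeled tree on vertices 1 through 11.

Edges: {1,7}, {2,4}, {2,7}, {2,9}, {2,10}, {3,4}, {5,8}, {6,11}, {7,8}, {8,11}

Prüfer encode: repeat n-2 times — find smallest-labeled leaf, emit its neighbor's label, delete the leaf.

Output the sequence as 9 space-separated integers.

Step 1: leaves = {1,3,5,6,9,10}. Remove smallest leaf 1, emit neighbor 7.
Step 2: leaves = {3,5,6,9,10}. Remove smallest leaf 3, emit neighbor 4.
Step 3: leaves = {4,5,6,9,10}. Remove smallest leaf 4, emit neighbor 2.
Step 4: leaves = {5,6,9,10}. Remove smallest leaf 5, emit neighbor 8.
Step 5: leaves = {6,9,10}. Remove smallest leaf 6, emit neighbor 11.
Step 6: leaves = {9,10,11}. Remove smallest leaf 9, emit neighbor 2.
Step 7: leaves = {10,11}. Remove smallest leaf 10, emit neighbor 2.
Step 8: leaves = {2,11}. Remove smallest leaf 2, emit neighbor 7.
Step 9: leaves = {7,11}. Remove smallest leaf 7, emit neighbor 8.
Done: 2 vertices remain (8, 11). Sequence = [7 4 2 8 11 2 2 7 8]

Answer: 7 4 2 8 11 2 2 7 8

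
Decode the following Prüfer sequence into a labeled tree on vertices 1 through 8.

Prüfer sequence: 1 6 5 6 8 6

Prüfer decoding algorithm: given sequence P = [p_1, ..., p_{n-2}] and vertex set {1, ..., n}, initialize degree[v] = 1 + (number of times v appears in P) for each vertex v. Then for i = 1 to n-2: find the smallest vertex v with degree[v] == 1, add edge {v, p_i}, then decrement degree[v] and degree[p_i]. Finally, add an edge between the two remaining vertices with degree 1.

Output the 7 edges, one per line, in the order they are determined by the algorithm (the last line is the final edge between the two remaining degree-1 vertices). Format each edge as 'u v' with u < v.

Initial degrees: {1:2, 2:1, 3:1, 4:1, 5:2, 6:4, 7:1, 8:2}
Step 1: smallest deg-1 vertex = 2, p_1 = 1. Add edge {1,2}. Now deg[2]=0, deg[1]=1.
Step 2: smallest deg-1 vertex = 1, p_2 = 6. Add edge {1,6}. Now deg[1]=0, deg[6]=3.
Step 3: smallest deg-1 vertex = 3, p_3 = 5. Add edge {3,5}. Now deg[3]=0, deg[5]=1.
Step 4: smallest deg-1 vertex = 4, p_4 = 6. Add edge {4,6}. Now deg[4]=0, deg[6]=2.
Step 5: smallest deg-1 vertex = 5, p_5 = 8. Add edge {5,8}. Now deg[5]=0, deg[8]=1.
Step 6: smallest deg-1 vertex = 7, p_6 = 6. Add edge {6,7}. Now deg[7]=0, deg[6]=1.
Final: two remaining deg-1 vertices are 6, 8. Add edge {6,8}.

Answer: 1 2
1 6
3 5
4 6
5 8
6 7
6 8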